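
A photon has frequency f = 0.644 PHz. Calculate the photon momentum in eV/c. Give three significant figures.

In SI units: f = 0.644 PHz = 6.44e14 Hz.
The photon relation is p = hf/c, giving p = 1.423e-27 kg·m/s.
Converting to eV/c: p = 2.663 eV/c ≈ 2.66 eV/c.

2.66 eV/c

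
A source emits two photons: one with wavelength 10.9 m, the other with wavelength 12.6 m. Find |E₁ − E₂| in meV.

Using E = hc/λ: E₁ = 1.822e-26 J, E₂ = 1.577e-26 J.
|ΔE| = |1.822e-26 − 1.577e-26| = 2.46e-27 J = 1.53e-5 meV.

1.53e-5 meV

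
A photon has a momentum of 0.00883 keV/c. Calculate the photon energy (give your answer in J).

(c = 2.99792458e8 m/s, 1 eV = 1.602176634e-19 J.)
First convert: p = 0.00883 keV/c = 4.7190e-27 kg·m/s.
Since E = pc for a photon, E = 1.415e-18 J.
So E ≈ 1.41e-18 J.

1.41e-18 J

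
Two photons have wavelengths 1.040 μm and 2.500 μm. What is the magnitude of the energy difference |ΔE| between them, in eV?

0.696 eV

Using E = hc/λ: E₁ = 1.9100e-19 J, E₂ = 7.9458e-20 J.
|ΔE| = |1.9100e-19 − 7.9458e-20| = 1.12e-19 J = 0.696 eV.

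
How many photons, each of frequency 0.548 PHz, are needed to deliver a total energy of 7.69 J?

2.12·10^19 photons

Per-photon energy: E = 3.631·10^-19 J (from frequency = 0.548 PHz).
N = E_total / E_photon = 7.69 J / 3.631·10^-19 J = 2.12·10^19.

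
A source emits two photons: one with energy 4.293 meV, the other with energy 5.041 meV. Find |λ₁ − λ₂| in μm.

Using λ = hc/E: λ₁ = 2.8881 × 10^-4 m, λ₂ = 2.4595 × 10^-4 m.
|Δλ| = |2.8881 × 10^-4 − 2.4595 × 10^-4| = 4.29 × 10^-5 m = 42.9 μm.

42.9 μm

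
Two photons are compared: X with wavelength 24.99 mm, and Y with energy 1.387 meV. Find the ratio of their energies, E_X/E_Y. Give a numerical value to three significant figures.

E_X = 7.949·10^-24 J (from wavelength = 24.99 mm, via E = hc/λ).
E_Y = 2.222·10^-22 J (from energy = 1.387 meV, via E given directly).
Ratio = 7.949·10^-24 / 2.222·10^-22 = 0.0358.

0.0358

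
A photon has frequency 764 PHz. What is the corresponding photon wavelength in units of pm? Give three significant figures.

392 pm

Use c = 2.99792458e8 m/s.
Convert to SI: f = 764 PHz = 7.64e17 Hz.
The photon relation is λ = c/f, giving λ = 3.924e-10 m.
Converting to pm: λ = 392.4 pm ≈ 392 pm.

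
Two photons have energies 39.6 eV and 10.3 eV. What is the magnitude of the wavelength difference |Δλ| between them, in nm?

89.1 nm

Using λ = hc/E: λ₁ = 3.131 × 10^-8 m, λ₂ = 1.204 × 10^-7 m.
|Δλ| = |3.131 × 10^-8 − 1.204 × 10^-7| = 8.91 × 10^-8 m = 89.1 nm.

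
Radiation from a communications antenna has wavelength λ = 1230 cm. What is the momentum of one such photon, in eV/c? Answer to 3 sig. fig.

1.01 × 10^-7 eV/c

In SI units: λ = 1230 cm = 12.3 m.
The photon relation is p = h/λ, giving p = 5.387 × 10^-35 kg·m/s.
Converting to eV/c: p = 1.008 × 10^-7 eV/c ≈ 1.01 × 10^-7 eV/c.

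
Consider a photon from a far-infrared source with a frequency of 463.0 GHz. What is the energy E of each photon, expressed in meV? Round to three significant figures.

1.91 meV

Use h = 6.62607015e-34 J·s, 1 eV = 1.602176634e-19 J.
In SI units: f = 463.0 GHz = 4.630e11 Hz.
Apply E = hf: E = 3.068e-22 J.
Converting to meV: E = 1.915 meV ≈ 1.91 meV.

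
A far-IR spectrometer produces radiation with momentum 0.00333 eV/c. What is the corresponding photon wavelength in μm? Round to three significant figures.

372 μm

(h = 6.62607015e-34 J·s, c = 2.99792458e8 m/s, 1 eV = 1.602176634e-19 J.)
In SI units: p = 0.00333 eV/c = 1.7796e-30 kg·m/s.
The photon relation is λ = h/p, giving λ = 3.723e-4 m.
Converting to μm: λ = 372.3 μm ≈ 372 μm.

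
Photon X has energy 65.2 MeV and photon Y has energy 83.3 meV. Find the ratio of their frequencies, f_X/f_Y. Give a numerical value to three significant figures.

7.83·10^8

f_X = 1.577·10^22 Hz (from energy = 65.2 MeV, via f = E/h).
f_Y = 2.014·10^13 Hz (from energy = 83.3 meV, via f = E/h).
Ratio = 1.577·10^22 / 2.014·10^13 = 7.83·10^8.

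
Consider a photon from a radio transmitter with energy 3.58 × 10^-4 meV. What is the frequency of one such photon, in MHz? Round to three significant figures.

86.6 MHz

(h = 6.62607015 × 10^-34 J·s, 1 eV = 1.602176634 × 10^-19 J.)
First convert: E = 3.58 × 10^-4 meV = 5.7358 × 10^-26 J.
Apply f = E/h: f = 8.656 × 10^7 Hz.
Converting to MHz: f = 86.56 MHz ≈ 86.6 MHz.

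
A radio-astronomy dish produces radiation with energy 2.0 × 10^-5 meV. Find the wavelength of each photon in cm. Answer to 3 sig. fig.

Convert to SI: E = 2.0 × 10^-5 meV = 3.2044 × 10^-27 J.
For a photon λ = hc/E, so λ = 61.99 m.
Converting to cm: λ = 6199 cm ≈ 6200 cm.

6200 cm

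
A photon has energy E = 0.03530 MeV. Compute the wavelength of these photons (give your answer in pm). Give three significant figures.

Convert to SI: E = 0.03530 MeV = 5.6557e-15 J.
Apply λ = hc/E: λ = 3.512e-11 m.
Converting to pm: λ = 35.12 pm ≈ 35.1 pm.

35.1 pm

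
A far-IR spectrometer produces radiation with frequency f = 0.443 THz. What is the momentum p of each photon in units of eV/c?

1.83e-3 eV/c

In SI units: f = 0.443 THz = 4.43e11 Hz.
Since p = hf/c for a photon, p = 9.791e-31 kg·m/s.
Converting to eV/c: p = 0.001832 eV/c ≈ 1.83e-3 eV/c.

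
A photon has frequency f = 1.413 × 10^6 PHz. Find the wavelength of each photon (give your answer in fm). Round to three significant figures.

212 fm

(c = 2.99792458 × 10^8 m/s.)
Convert to SI: f = 1.413 × 10^6 PHz = 1.413 × 10^21 Hz.
Since λ = c/f for a photon, λ = 2.122 × 10^-13 m.
Converting to fm: λ = 212.2 fm ≈ 212 fm.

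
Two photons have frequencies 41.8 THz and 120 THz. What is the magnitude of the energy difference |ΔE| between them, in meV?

323 meV

Using E = hf: E₁ = 2.770 × 10^-20 J, E₂ = 7.951 × 10^-20 J.
|ΔE| = |2.770 × 10^-20 − 7.951 × 10^-20| = 5.18 × 10^-20 J = 323 meV.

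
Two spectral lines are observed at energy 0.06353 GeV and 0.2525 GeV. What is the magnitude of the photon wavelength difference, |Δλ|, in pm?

Using λ = hc/E: λ₁ = 1.9516e-14 m, λ₂ = 4.9103e-15 m.
|Δλ| = |1.9516e-14 − 4.9103e-15| = 1.46e-14 m = 0.0146 pm.

0.0146 pm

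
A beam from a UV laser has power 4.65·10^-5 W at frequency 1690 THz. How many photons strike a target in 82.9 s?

3.44·10^15 photons

Total energy: E_total = P·t = 4.65·10^-5 × 82.9 = 0.003855 J.
Per-photon energy: E = 1.120·10^-18 J.
N = E_total / E_photon = 3.44·10^15.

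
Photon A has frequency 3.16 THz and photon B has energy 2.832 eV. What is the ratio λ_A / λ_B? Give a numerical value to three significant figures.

λ_A = 9.487 × 10^-5 m (from frequency = 3.16 THz, via λ = c/f).
λ_B = 4.378 × 10^-7 m (from energy = 2.832 eV, via λ = hc/E).
Ratio = 9.487 × 10^-5 / 4.378 × 10^-7 = 217.

217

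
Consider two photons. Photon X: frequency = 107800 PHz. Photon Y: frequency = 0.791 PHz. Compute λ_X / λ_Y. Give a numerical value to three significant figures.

λ_X = 2.781e-12 m (from frequency = 107800 PHz, via λ = c/f).
λ_Y = 3.790e-7 m (from frequency = 0.791 PHz, via λ = c/f).
Ratio = 2.781e-12 / 3.790e-7 = 7.34e-6.

7.34e-6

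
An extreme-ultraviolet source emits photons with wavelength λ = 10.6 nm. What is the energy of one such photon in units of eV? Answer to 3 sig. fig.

Take h = 6.62607015e-34 J·s, c = 2.99792458e8 m/s, 1 eV = 1.602176634e-19 J.
First convert: λ = 10.6 nm = 1.06e-8 m.
Apply E = hc/λ: E = 1.874e-17 J.
Converting to eV: E = 117.0 eV ≈ 117 eV.

117 eV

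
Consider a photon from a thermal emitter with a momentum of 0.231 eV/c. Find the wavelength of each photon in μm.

Convert to SI: p = 0.231 eV/c = 1.2345·10^-28 kg·m/s.
For a photon λ = h/p, so λ = 5.367·10^-6 m.
Converting to μm: λ = 5.367 μm ≈ 5.37 μm.

5.37 μm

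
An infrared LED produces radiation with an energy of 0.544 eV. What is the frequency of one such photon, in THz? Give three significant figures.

132 THz

Convert to SI: E = 0.544 eV = 8.7158e-20 J.
Apply f = E/h: f = 1.315e14 Hz.
Converting to THz: f = 131.5 THz ≈ 132 THz.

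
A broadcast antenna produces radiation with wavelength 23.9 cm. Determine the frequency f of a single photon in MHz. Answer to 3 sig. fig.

1250 MHz

Use c = 2.99792458e8 m/s.
Convert to SI: λ = 23.9 cm = 0.239 m.
For a photon f = c/λ, so f = 1.254e9 Hz.
Converting to MHz: f = 1254 MHz ≈ 1250 MHz.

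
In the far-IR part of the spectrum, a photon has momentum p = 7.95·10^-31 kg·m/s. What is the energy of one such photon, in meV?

1.49 meV

For a photon E = pc, so E = 2.383·10^-22 J.
Converting to meV: E = 1.488 meV ≈ 1.49 meV.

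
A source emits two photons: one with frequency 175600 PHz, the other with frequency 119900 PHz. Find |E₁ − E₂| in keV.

Using E = hf: E₁ = 1.1635e-13 J, E₂ = 7.9447e-14 J.
|ΔE| = |1.1635e-13 − 7.9447e-14| = 3.69e-14 J = 230 keV.

230 keV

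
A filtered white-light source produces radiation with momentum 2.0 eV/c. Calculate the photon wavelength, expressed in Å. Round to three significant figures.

6200 Å

(h = 6.62607015e-34 J·s, c = 2.99792458e8 m/s, 1 eV = 1.602176634e-19 J.)
In SI units: p = 2.0 eV/c = 1.0689e-27 kg·m/s.
Apply λ = h/p: λ = 6.199e-7 m.
Converting to Å: λ = 6199 Å ≈ 6200 Å.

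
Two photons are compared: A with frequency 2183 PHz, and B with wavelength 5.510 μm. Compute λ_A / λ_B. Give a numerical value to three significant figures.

λ_A = 1.373·10^-10 m (from frequency = 2183 PHz, via λ = c/f).
λ_B = 5.510·10^-6 m (from wavelength = 5.510 μm, via λ given directly).
Ratio = 1.373·10^-10 / 5.510·10^-6 = 2.49·10^-5.

2.49·10^-5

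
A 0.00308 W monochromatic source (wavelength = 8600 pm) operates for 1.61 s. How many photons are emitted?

2.15 × 10^14 photons

Total energy: E_total = P·t = 0.00308 × 1.61 = 0.004959 J.
Per-photon energy: E = 2.310 × 10^-17 J.
N = E_total / E_photon = 2.15 × 10^14.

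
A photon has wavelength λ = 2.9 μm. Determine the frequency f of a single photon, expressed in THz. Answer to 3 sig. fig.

103 THz

Use c = 2.99792458 × 10^8 m/s.
First convert: λ = 2.9 μm = 2.9 × 10^-6 m.
For a photon f = c/λ, so f = 1.034 × 10^14 Hz.
Converting to THz: f = 103.4 THz ≈ 103 THz.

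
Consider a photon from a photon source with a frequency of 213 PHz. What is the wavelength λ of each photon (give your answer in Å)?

Convert to SI: f = 213 PHz = 2.13 × 10^17 Hz.
The photon relation is λ = c/f, giving λ = 1.407 × 10^-9 m.
Converting to Å: λ = 14.07 Å ≈ 14.1 Å.

14.1 Å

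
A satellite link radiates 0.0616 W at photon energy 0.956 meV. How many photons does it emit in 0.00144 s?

Total energy: E_total = P·t = 0.0616 × 0.00144 = 8.870e-5 J.
Per-photon energy: E = 1.532e-22 J.
N = E_total / E_photon = 5.79e17.

5.79e17 photons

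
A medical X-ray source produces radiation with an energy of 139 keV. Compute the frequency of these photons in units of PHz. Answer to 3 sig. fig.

Use h = 6.62607015e-34 J·s, 1 eV = 1.602176634e-19 J.
In SI units: E = 139 keV = 2.2270e-14 J.
The photon relation is f = E/h, giving f = 3.361e19 Hz.
Converting to PHz: f = 33610 PHz ≈ 3.36e4 PHz.

3.36e4 PHz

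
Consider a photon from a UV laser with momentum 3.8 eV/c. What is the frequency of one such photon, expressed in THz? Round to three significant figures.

919 THz

First convert: p = 3.8 eV/c = 2.0308 × 10^-27 kg·m/s.
For a photon f = pc/h, so f = 9.188 × 10^14 Hz.
Converting to THz: f = 918.8 THz ≈ 919 THz.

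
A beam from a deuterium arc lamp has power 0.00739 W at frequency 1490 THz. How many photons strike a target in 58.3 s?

4.36e17 photons

Total energy: E_total = P·t = 0.00739 × 58.3 = 0.4308 J.
Per-photon energy: E = 9.873e-19 J.
N = E_total / E_photon = 4.36e17.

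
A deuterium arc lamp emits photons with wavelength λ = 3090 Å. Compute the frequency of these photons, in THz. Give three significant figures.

First convert: λ = 3090 Å = 3.09e-7 m.
Apply f = c/λ: f = 9.702e14 Hz.
Converting to THz: f = 970.2 THz ≈ 970 THz.

970 THz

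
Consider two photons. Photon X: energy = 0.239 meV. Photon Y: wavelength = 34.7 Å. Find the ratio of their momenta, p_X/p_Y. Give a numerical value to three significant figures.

p_X = 1.277·10^-31 kg·m/s (from energy = 0.239 meV, via p = E/c).
p_Y = 1.910·10^-25 kg·m/s (from wavelength = 34.7 Å, via p = h/λ).
Ratio = 1.277·10^-31 / 1.910·10^-25 = 6.69·10^-7.

6.69·10^-7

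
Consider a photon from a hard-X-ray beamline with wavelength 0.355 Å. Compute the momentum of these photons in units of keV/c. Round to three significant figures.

34.9 keV/c

Convert to SI: λ = 0.355 Å = 3.55·10^-11 m.
The photon relation is p = h/λ, giving p = 1.866·10^-23 kg·m/s.
Converting to keV/c: p = 34.93 keV/c ≈ 34.9 keV/c.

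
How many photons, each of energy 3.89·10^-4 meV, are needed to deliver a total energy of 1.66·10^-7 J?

Per-photon energy: E = 6.232·10^-26 J (from energy = 3.89·10^-4 meV).
N = E_total / E_photon = 1.66·10^-7 J / 6.232·10^-26 J = 2.66·10^18.

2.66·10^18 photons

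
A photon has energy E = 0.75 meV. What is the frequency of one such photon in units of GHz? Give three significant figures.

181 GHz

Convert to SI: E = 0.75 meV = 1.2016 × 10^-22 J.
For a photon f = E/h, so f = 1.813 × 10^11 Hz.
Converting to GHz: f = 181.3 GHz ≈ 181 GHz.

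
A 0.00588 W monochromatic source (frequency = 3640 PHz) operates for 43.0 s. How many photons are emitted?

1.05e14 photons

Total energy: E_total = P·t = 0.00588 × 43.0 = 0.2528 J.
Per-photon energy: E = 2.412e-15 J.
N = E_total / E_photon = 1.05e14.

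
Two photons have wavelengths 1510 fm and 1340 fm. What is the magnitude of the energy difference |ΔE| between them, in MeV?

Using E = hc/λ: E₁ = 1.316 × 10^-13 J, E₂ = 1.482 × 10^-13 J.
|ΔE| = |1.316 × 10^-13 − 1.482 × 10^-13| = 1.67 × 10^-14 J = 0.104 MeV.

0.104 MeV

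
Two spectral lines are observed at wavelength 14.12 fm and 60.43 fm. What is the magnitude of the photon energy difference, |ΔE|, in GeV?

Using E = hc/λ: E₁ = 1.4068e-11 J, E₂ = 3.2872e-12 J.
|ΔE| = |1.4068e-11 − 3.2872e-12| = 1.08e-11 J = 0.0673 GeV.

0.0673 GeV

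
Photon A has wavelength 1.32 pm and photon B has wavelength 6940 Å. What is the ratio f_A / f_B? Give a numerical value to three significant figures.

5.26e5

f_A = 2.271e20 Hz (from wavelength = 1.32 pm, via f = c/λ).
f_B = 4.320e14 Hz (from wavelength = 6940 Å, via f = c/λ).
Ratio = 2.271e20 / 4.320e14 = 5.26e5.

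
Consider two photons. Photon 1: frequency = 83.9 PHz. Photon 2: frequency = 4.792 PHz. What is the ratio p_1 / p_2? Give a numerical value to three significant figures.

17.5

p_1 = 1.854e-25 kg·m/s (from frequency = 83.9 PHz, via p = hf/c).
p_2 = 1.059e-26 kg·m/s (from frequency = 4.792 PHz, via p = hf/c).
Ratio = 1.854e-25 / 1.059e-26 = 17.5.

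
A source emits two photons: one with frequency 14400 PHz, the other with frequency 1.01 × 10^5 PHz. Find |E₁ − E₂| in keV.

Using E = hf: E₁ = 9.542 × 10^-15 J, E₂ = 6.692 × 10^-14 J.
|ΔE| = |9.542 × 10^-15 − 6.692 × 10^-14| = 5.74 × 10^-14 J = 358 keV.

358 keV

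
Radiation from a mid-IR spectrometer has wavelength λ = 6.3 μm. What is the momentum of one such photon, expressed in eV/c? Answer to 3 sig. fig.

0.197 eV/c

First convert: λ = 6.3 μm = 6.3e-6 m.
Since p = h/λ for a photon, p = 1.052e-28 kg·m/s.
Converting to eV/c: p = 0.1968 eV/c ≈ 0.197 eV/c.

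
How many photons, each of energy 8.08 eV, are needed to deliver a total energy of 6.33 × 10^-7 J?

Per-photon energy: E = 1.295 × 10^-18 J (from energy = 8.08 eV).
N = E_total / E_photon = 6.33 × 10^-7 J / 1.295 × 10^-18 J = 4.89 × 10^11.

4.89 × 10^11 photons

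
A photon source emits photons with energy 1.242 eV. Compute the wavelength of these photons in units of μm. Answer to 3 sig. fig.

0.998 μm

Use h = 6.62607015 × 10^-34 J·s, c = 2.99792458 × 10^8 m/s, 1 eV = 1.602176634 × 10^-19 J.
First convert: E = 1.242 eV = 1.9899 × 10^-19 J.
For a photon λ = hc/E, so λ = 9.983 × 10^-7 m.
Converting to μm: λ = 0.9983 μm ≈ 0.998 μm.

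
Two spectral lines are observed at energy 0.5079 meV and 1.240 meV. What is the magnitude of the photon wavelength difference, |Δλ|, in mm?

Using λ = hc/E: λ₁ = 0.0024411 m, λ₂ = 9.9987 × 10^-4 m.
|Δλ| = |0.0024411 − 9.9987 × 10^-4| = 0.00144 m = 1.44 mm.

1.44 mm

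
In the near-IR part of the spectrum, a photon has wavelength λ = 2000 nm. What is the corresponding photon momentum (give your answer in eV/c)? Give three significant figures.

Convert to SI: λ = 2000 nm = 2.0e-6 m.
The photon relation is p = h/λ, giving p = 3.313e-28 kg·m/s.
Converting to eV/c: p = 0.6199 eV/c ≈ 0.620 eV/c.

0.620 eV/c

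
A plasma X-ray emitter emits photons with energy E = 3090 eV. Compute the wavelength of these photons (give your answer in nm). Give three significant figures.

In SI units: E = 3090 eV = 4.9507e-16 J.
For a photon λ = hc/E, so λ = 4.012e-10 m.
Converting to nm: λ = 0.4012 nm ≈ 0.401 nm.

0.401 nm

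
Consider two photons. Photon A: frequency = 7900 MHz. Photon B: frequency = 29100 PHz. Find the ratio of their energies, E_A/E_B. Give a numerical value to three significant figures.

2.71 × 10^-10

E_A = 5.235 × 10^-24 J (from frequency = 7900 MHz, via E = hf).
E_B = 1.928 × 10^-14 J (from frequency = 29100 PHz, via E = hf).
Ratio = 5.235 × 10^-24 / 1.928 × 10^-14 = 2.71 × 10^-10.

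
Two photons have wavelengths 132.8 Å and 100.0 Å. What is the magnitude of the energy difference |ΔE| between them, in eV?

30.6 eV

Using E = hc/λ: E₁ = 1.4958e-17 J, E₂ = 1.9864e-17 J.
|ΔE| = |1.4958e-17 − 1.9864e-17| = 4.91e-18 J = 30.6 eV.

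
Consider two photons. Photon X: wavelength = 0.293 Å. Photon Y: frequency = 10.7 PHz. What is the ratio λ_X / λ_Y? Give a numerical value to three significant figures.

λ_X = 2.930e-11 m (from wavelength = 0.293 Å, via λ given directly).
λ_Y = 2.802e-8 m (from frequency = 10.7 PHz, via λ = c/f).
Ratio = 2.930e-11 / 2.802e-8 = 1.05e-3.

1.05e-3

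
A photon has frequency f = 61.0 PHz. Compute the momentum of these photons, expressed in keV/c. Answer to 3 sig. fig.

Take h = 6.62607015 × 10^-34 J·s, c = 2.99792458 × 10^8 m/s, 1 eV = 1.602176634 × 10^-19 J.
First convert: f = 61.0 PHz = 6.10 × 10^16 Hz.
For a photon p = hf/c, so p = 1.348 × 10^-25 kg·m/s.
Converting to keV/c: p = 0.2523 keV/c ≈ 0.252 keV/c.

0.252 keV/c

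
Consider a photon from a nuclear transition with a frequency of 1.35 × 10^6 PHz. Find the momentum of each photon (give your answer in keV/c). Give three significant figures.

Use h = 6.62607015 × 10^-34 J·s, c = 2.99792458 × 10^8 m/s, 1 eV = 1.602176634 × 10^-19 J.
First convert: f = 1.35 × 10^6 PHz = 1.35 × 10^21 Hz.
Since p = hf/c for a photon, p = 2.984 × 10^-21 kg·m/s.
Converting to keV/c: p = 5583 keV/c ≈ 5580 keV/c.

5580 keV/c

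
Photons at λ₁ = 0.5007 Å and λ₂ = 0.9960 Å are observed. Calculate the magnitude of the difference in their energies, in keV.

12.3 keV

Using E = hc/λ: E₁ = 3.9673e-15 J, E₂ = 1.9944e-15 J.
|ΔE| = |3.9673e-15 − 1.9944e-15| = 1.97e-15 J = 12.3 keV.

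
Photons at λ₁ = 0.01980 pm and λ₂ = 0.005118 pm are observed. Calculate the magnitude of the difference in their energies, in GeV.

Using E = hc/λ: E₁ = 1.0033 × 10^-11 J, E₂ = 3.8813 × 10^-11 J.
|ΔE| = |1.0033 × 10^-11 − 3.8813 × 10^-11| = 2.88 × 10^-11 J = 0.180 GeV.

0.180 GeV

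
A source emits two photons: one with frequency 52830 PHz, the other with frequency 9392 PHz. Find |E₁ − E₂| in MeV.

Using E = hf: E₁ = 3.5006 × 10^-14 J, E₂ = 6.2232 × 10^-15 J.
|ΔE| = |3.5006 × 10^-14 − 6.2232 × 10^-15| = 2.88 × 10^-14 J = 0.180 MeV.

0.180 MeV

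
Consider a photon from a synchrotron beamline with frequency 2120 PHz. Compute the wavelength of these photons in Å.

1.41 Å

Take c = 2.99792458e8 m/s.
In SI units: f = 2120 PHz = 2.12e18 Hz.
Since λ = c/f for a photon, λ = 1.414e-10 m.
Converting to Å: λ = 1.414 Å ≈ 1.41 Å.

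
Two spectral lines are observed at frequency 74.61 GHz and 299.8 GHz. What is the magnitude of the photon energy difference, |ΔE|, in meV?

Using E = hf: E₁ = 4.9437·10^-23 J, E₂ = 1.9865·10^-22 J.
|ΔE| = |4.9437·10^-23 − 1.9865·10^-22| = 1.49·10^-22 J = 0.931 meV.

0.931 meV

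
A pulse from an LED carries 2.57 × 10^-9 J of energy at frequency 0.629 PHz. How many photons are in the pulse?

Per-photon energy: E = 4.168 × 10^-19 J (from frequency = 0.629 PHz).
N = E_total / E_photon = 2.57 × 10^-9 J / 4.168 × 10^-19 J = 6.17 × 10^9.

6.17 × 10^9 photons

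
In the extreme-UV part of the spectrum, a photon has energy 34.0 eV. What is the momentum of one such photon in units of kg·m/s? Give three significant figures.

Use c = 2.99792458e8 m/s, 1 eV = 1.602176634e-19 J.
In SI units: E = 34.0 eV = 5.4474e-18 J.
Since p = E/c for a photon, p = 1.817e-26 kg·m/s.
So p ≈ 1.82e-26 kg·m/s.

1.82e-26 kg·m/s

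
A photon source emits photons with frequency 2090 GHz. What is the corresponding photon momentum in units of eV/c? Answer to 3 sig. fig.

8.64e-3 eV/c

In SI units: f = 2090 GHz = 2.09e12 Hz.
For a photon p = hf/c, so p = 4.619e-30 kg·m/s.
Converting to eV/c: p = 0.008644 eV/c ≈ 8.64e-3 eV/c.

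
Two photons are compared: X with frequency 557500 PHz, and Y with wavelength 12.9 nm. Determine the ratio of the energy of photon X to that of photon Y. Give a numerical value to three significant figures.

2.40e4

E_X = 3.694e-13 J (from frequency = 557500 PHz, via E = hf).
E_Y = 1.540e-17 J (from wavelength = 12.9 nm, via E = hc/λ).
Ratio = 3.694e-13 / 1.540e-17 = 2.40e4.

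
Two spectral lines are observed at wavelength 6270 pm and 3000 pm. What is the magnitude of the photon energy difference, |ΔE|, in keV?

Using E = hc/λ: E₁ = 3.168 × 10^-17 J, E₂ = 6.621 × 10^-17 J.
|ΔE| = |3.168 × 10^-17 − 6.621 × 10^-17| = 3.45 × 10^-17 J = 0.216 keV.

0.216 keV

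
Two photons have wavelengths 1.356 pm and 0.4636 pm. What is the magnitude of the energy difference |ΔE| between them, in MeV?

1.76 MeV

Using E = hc/λ: E₁ = 1.4649 × 10^-13 J, E₂ = 4.2848 × 10^-13 J.
|ΔE| = |1.4649 × 10^-13 − 4.2848 × 10^-13| = 2.82 × 10^-13 J = 1.76 MeV.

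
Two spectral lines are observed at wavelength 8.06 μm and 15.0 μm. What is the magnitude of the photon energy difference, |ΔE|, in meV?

Using E = hc/λ: E₁ = 2.465e-20 J, E₂ = 1.324e-20 J.
|ΔE| = |2.465e-20 − 1.324e-20| = 1.14e-20 J = 71.2 meV.

71.2 meV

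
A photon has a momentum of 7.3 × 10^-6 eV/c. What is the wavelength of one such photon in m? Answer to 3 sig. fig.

0.170 m

In SI units: p = 7.3 × 10^-6 eV/c = 3.9013 × 10^-33 kg·m/s.
The photon relation is λ = h/p, giving λ = 0.1698 m.
So λ ≈ 0.170 m.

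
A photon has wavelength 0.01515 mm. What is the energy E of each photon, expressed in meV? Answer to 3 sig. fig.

Use h = 6.62607015e-34 J·s, c = 2.99792458e8 m/s, 1 eV = 1.602176634e-19 J.
In SI units: λ = 0.01515 mm = 1.515e-5 m.
The photon relation is E = hc/λ, giving E = 1.311e-20 J.
Converting to meV: E = 81.84 meV ≈ 81.8 meV.

81.8 meV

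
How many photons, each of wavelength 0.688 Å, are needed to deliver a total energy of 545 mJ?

1.89 × 10^14 photons

Per-photon energy: E = 2.887 × 10^-15 J (from wavelength = 0.688 Å).
N = E_total / E_photon = 0.545 J / 2.887 × 10^-15 J = 1.89 × 10^14.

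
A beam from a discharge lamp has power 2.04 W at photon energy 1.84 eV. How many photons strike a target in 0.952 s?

Total energy: E_total = P·t = 2.04 × 0.952 = 1.942 J.
Per-photon energy: E = 2.948e-19 J.
N = E_total / E_photon = 6.59e18.

6.59e18 photons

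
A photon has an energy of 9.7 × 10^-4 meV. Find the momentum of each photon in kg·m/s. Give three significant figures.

5.18 × 10^-34 kg·m/s

Take c = 2.99792458 × 10^8 m/s, 1 eV = 1.602176634 × 10^-19 J.
Convert to SI: E = 9.7 × 10^-4 meV = 1.5541 × 10^-25 J.
For a photon p = E/c, so p = 5.184 × 10^-34 kg·m/s.
So p ≈ 5.18 × 10^-34 kg·m/s.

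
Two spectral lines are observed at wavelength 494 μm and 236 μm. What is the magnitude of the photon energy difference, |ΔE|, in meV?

Using E = hc/λ: E₁ = 4.021 × 10^-22 J, E₂ = 8.417 × 10^-22 J.
|ΔE| = |4.021 × 10^-22 − 8.417 × 10^-22| = 4.40 × 10^-22 J = 2.74 meV.

2.74 meV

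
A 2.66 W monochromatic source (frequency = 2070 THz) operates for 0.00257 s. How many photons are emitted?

Total energy: E_total = P·t = 2.66 × 0.00257 = 0.006836 J.
Per-photon energy: E = 1.372 × 10^-18 J.
N = E_total / E_photon = 4.98 × 10^15.

4.98 × 10^15 photons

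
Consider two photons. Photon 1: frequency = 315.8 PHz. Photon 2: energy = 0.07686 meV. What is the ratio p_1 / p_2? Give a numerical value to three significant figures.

1.70e7

p_1 = 6.980e-25 kg·m/s (from frequency = 315.8 PHz, via p = hf/c).
p_2 = 4.108e-32 kg·m/s (from energy = 0.07686 meV, via p = E/c).
Ratio = 6.980e-25 / 4.108e-32 = 1.70e7.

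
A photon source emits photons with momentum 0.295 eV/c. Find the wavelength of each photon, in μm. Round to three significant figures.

4.20 μm

First convert: p = 0.295 eV/c = 1.5766 × 10^-28 kg·m/s.
For a photon λ = h/p, so λ = 4.203 × 10^-6 m.
Converting to μm: λ = 4.203 μm ≈ 4.20 μm.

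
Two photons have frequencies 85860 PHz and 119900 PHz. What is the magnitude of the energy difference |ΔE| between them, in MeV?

Using E = hf: E₁ = 5.6891e-14 J, E₂ = 7.9447e-14 J.
|ΔE| = |5.6891e-14 − 7.9447e-14| = 2.26e-14 J = 0.141 MeV.

0.141 MeV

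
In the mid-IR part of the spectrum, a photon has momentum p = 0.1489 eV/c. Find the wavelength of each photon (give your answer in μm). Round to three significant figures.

Use h = 6.62607015e-34 J·s, c = 2.99792458e8 m/s, 1 eV = 1.602176634e-19 J.
First convert: p = 0.1489 eV/c = 7.9576e-29 kg·m/s.
Apply λ = h/p: λ = 8.327e-6 m.
Converting to μm: λ = 8.327 μm ≈ 8.33 μm.

8.33 μm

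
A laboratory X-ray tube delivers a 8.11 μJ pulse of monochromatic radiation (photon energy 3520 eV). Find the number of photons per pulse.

Per-photon energy: E = 5.640 × 10^-16 J (from energy = 3520 eV).
N = E_total / E_photon = 8.11 × 10^-6 J / 5.640 × 10^-16 J = 1.44 × 10^10.

1.44 × 10^10 photons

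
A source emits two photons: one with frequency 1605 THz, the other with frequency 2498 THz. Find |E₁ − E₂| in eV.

3.69 eV

Using E = hf: E₁ = 1.0635·10^-18 J, E₂ = 1.6552·10^-18 J.
|ΔE| = |1.0635·10^-18 − 1.6552·10^-18| = 5.92·10^-19 J = 3.69 eV.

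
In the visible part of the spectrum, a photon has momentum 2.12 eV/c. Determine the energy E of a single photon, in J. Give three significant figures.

3.40 × 10^-19 J

Convert to SI: p = 2.12 eV/c = 1.1330 × 10^-27 kg·m/s.
Since E = pc for a photon, E = 3.397 × 10^-19 J.
So E ≈ 3.40 × 10^-19 J.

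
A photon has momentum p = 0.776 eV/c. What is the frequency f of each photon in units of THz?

188 THz

In SI units: p = 0.776 eV/c = 4.1472e-28 kg·m/s.
Apply f = pc/h: f = 1.876e14 Hz.
Converting to THz: f = 187.6 THz ≈ 188 THz.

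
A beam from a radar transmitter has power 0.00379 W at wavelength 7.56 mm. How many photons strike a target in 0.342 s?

4.93e19 photons

Total energy: E_total = P·t = 0.00379 × 0.342 = 0.001296 J.
Per-photon energy: E = 2.628e-23 J.
N = E_total / E_photon = 4.93e19.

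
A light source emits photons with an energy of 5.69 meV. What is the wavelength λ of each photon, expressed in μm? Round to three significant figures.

Convert to SI: E = 5.69 meV = 9.1164e-22 J.
For a photon λ = hc/E, so λ = 2.179e-4 m.
Converting to μm: λ = 217.9 μm ≈ 218 μm.

218 μm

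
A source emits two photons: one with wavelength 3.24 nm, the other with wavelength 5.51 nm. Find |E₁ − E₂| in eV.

Using E = hc/λ: E₁ = 6.131 × 10^-17 J, E₂ = 3.605 × 10^-17 J.
|ΔE| = |6.131 × 10^-17 − 3.605 × 10^-17| = 2.53 × 10^-17 J = 158 eV.

158 eV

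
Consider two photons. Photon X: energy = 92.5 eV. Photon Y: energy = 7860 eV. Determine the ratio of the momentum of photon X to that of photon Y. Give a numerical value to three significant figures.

0.0118

p_X = 4.943e-26 kg·m/s (from energy = 92.5 eV, via p = E/c).
p_Y = 4.201e-24 kg·m/s (from energy = 7860 eV, via p = E/c).
Ratio = 4.943e-26 / 4.201e-24 = 0.0118.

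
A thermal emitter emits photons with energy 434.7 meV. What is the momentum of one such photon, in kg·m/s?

2.32e-28 kg·m/s

Use c = 2.99792458e8 m/s, 1 eV = 1.602176634e-19 J.
First convert: E = 434.7 meV = 6.9647e-20 J.
Since p = E/c for a photon, p = 2.323e-28 kg·m/s.
So p ≈ 2.32e-28 kg·m/s.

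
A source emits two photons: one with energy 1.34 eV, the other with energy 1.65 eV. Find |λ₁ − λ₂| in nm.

174 nm

Using λ = hc/E: λ₁ = 9.253e-7 m, λ₂ = 7.514e-7 m.
|Δλ| = |9.253e-7 − 7.514e-7| = 1.74e-7 m = 174 nm.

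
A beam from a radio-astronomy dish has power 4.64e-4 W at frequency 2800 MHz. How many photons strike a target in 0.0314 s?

7.85e18 photons

Total energy: E_total = P·t = 4.64e-4 × 0.0314 = 1.457e-5 J.
Per-photon energy: E = 1.855e-24 J.
N = E_total / E_photon = 7.85e18.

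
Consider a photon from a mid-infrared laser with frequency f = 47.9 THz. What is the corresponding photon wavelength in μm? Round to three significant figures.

6.26 μm

First convert: f = 47.9 THz = 4.79 × 10^13 Hz.
The photon relation is λ = c/f, giving λ = 6.259 × 10^-6 m.
Converting to μm: λ = 6.259 μm ≈ 6.26 μm.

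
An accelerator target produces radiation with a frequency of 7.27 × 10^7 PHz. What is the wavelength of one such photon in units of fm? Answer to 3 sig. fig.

Convert to SI: f = 7.27 × 10^7 PHz = 7.27 × 10^22 Hz.
Apply λ = c/f: λ = 4.124 × 10^-15 m.
Converting to fm: λ = 4.124 fm ≈ 4.12 fm.

4.12 fm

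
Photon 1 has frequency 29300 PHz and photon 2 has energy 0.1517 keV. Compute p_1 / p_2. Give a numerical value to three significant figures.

799

p_1 = 6.476e-23 kg·m/s (from frequency = 29300 PHz, via p = hf/c).
p_2 = 8.107e-26 kg·m/s (from energy = 0.1517 keV, via p = E/c).
Ratio = 6.476e-23 / 8.107e-26 = 799.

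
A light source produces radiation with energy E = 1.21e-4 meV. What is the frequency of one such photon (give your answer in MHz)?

In SI units: E = 1.21e-4 meV = 1.9386e-26 J.
Apply f = E/h: f = 2.926e7 Hz.
Converting to MHz: f = 29.26 MHz ≈ 29.3 MHz.

29.3 MHz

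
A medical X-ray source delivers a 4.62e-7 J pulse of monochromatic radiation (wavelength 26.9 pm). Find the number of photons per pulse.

6.26e7 photons

Per-photon energy: E = 7.385e-15 J (from wavelength = 26.9 pm).
N = E_total / E_photon = 4.62e-7 J / 7.385e-15 J = 6.26e7.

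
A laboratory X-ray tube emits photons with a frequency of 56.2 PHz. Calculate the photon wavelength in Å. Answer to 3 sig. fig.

53.3 Å

(c = 2.99792458·10^8 m/s.)
First convert: f = 56.2 PHz = 5.62·10^16 Hz.
The photon relation is λ = c/f, giving λ = 5.334·10^-9 m.
Converting to Å: λ = 53.34 Å ≈ 53.3 Å.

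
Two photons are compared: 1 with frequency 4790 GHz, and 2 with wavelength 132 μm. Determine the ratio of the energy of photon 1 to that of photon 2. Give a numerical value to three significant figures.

E_1 = 3.174e-21 J (from frequency = 4790 GHz, via E = hf).
E_2 = 1.505e-21 J (from wavelength = 132 μm, via E = hc/λ).
Ratio = 3.174e-21 / 1.505e-21 = 2.11.

2.11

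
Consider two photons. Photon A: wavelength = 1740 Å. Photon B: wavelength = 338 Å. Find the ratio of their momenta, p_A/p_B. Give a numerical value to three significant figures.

0.194

p_A = 3.808 × 10^-27 kg·m/s (from wavelength = 1740 Å, via p = h/λ).
p_B = 1.960 × 10^-26 kg·m/s (from wavelength = 338 Å, via p = h/λ).
Ratio = 3.808 × 10^-27 / 1.960 × 10^-26 = 0.194.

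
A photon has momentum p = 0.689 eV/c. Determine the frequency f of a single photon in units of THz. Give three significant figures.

Use h = 6.62607015·10^-34 J·s, c = 2.99792458·10^8 m/s, 1 eV = 1.602176634·10^-19 J.
First convert: p = 0.689 eV/c = 3.6822·10^-28 kg·m/s.
Since f = pc/h for a photon, f = 1.666·10^14 Hz.
Converting to THz: f = 166.6 THz ≈ 167 THz.

167 THz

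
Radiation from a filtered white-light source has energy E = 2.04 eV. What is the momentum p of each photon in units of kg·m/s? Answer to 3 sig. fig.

Convert to SI: E = 2.04 eV = 3.2684·10^-19 J.
For a photon p = E/c, so p = 1.090·10^-27 kg·m/s.
So p ≈ 1.09·10^-27 kg·m/s.

1.09·10^-27 kg·m/s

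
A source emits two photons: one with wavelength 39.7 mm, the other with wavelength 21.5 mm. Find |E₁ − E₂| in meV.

Using E = hc/λ: E₁ = 5.004e-24 J, E₂ = 9.239e-24 J.
|ΔE| = |5.004e-24 − 9.239e-24| = 4.24e-24 J = 0.0264 meV.

0.0264 meV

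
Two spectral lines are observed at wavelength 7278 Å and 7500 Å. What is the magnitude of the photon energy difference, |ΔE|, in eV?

Using E = hc/λ: E₁ = 2.7294·10^-19 J, E₂ = 2.6486·10^-19 J.
|ΔE| = |2.7294·10^-19 − 2.6486·10^-19| = 8.08·10^-21 J = 0.0504 eV.

0.0504 eV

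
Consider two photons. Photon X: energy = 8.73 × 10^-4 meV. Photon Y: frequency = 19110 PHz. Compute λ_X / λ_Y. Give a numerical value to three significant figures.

9.05 × 10^10

λ_X = 1.420 m (from energy = 8.73 × 10^-4 meV, via λ = hc/E).
λ_Y = 1.569 × 10^-11 m (from frequency = 19110 PHz, via λ = c/f).
Ratio = 1.420 / 1.569 × 10^-11 = 9.05 × 10^10.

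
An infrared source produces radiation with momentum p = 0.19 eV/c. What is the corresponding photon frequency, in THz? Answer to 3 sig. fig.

(h = 6.62607015 × 10^-34 J·s, c = 2.99792458 × 10^8 m/s, 1 eV = 1.602176634 × 10^-19 J.)
Convert to SI: p = 0.19 eV/c = 1.0154 × 10^-28 kg·m/s.
For a photon f = pc/h, so f = 4.594 × 10^13 Hz.
Converting to THz: f = 45.94 THz ≈ 45.9 THz.

45.9 THz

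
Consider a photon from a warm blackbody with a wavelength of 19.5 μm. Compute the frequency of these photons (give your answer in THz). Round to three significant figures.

15.4 THz

Use c = 2.99792458 × 10^8 m/s.
First convert: λ = 19.5 μm = 1.95 × 10^-5 m.
Since f = c/λ for a photon, f = 1.537 × 10^13 Hz.
Converting to THz: f = 15.37 THz ≈ 15.4 THz.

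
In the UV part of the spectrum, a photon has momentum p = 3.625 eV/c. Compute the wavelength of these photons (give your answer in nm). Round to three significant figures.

342 nm

In SI units: p = 3.625 eV/c = 1.9373e-27 kg·m/s.
Apply λ = h/p: λ = 3.420e-7 m.
Converting to nm: λ = 342.0 nm ≈ 342 nm.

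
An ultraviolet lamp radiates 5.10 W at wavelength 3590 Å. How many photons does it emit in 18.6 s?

1.71 × 10^20 photons

Total energy: E_total = P·t = 5.10 × 18.6 = 94.86 J.
Per-photon energy: E = 5.533 × 10^-19 J.
N = E_total / E_photon = 1.71 × 10^20.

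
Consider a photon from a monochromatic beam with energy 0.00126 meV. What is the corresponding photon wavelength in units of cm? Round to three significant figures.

98.4 cm

Convert to SI: E = 0.00126 meV = 2.0187e-25 J.
For a photon λ = hc/E, so λ = 0.9840 m.
Converting to cm: λ = 98.40 cm ≈ 98.4 cm.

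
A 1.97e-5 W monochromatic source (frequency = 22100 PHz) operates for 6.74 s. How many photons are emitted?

9.07e9 photons

Total energy: E_total = P·t = 1.97e-5 × 6.74 = 1.328e-4 J.
Per-photon energy: E = 1.464e-14 J.
N = E_total / E_photon = 9.07e9.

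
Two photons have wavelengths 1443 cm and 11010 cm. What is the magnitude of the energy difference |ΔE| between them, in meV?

7.47e-5 meV

Using E = hc/λ: E₁ = 1.3766e-26 J, E₂ = 1.8042e-27 J.
|ΔE| = |1.3766e-26 − 1.8042e-27| = 1.20e-26 J = 7.47e-5 meV.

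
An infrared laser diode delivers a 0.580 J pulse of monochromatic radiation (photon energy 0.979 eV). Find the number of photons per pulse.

3.70e18 photons

Per-photon energy: E = 1.569e-19 J (from energy = 0.979 eV).
N = E_total / E_photon = 0.580 J / 1.569e-19 J = 3.70e18.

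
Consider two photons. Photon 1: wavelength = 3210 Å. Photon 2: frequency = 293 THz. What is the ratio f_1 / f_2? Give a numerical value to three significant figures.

3.19

f_1 = 9.339 × 10^14 Hz (from wavelength = 3210 Å, via f = c/λ).
f_2 = 2.930 × 10^14 Hz (from frequency = 293 THz, via f given directly).
Ratio = 9.339 × 10^14 / 2.930 × 10^14 = 3.19.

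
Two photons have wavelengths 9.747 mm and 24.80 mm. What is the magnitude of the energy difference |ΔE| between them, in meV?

Using E = hc/λ: E₁ = 2.0380 × 10^-23 J, E₂ = 8.0099 × 10^-24 J.
|ΔE| = |2.0380 × 10^-23 − 8.0099 × 10^-24| = 1.24 × 10^-23 J = 0.0772 meV.

0.0772 meV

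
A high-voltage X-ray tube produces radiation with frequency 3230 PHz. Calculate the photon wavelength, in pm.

Take c = 2.99792458e8 m/s.
In SI units: f = 3230 PHz = 3.23e18 Hz.
Since λ = c/f for a photon, λ = 9.282e-11 m.
Converting to pm: λ = 92.82 pm ≈ 92.8 pm.

92.8 pm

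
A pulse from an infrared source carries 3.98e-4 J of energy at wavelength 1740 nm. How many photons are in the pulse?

Per-photon energy: E = 1.142e-19 J (from wavelength = 1740 nm).
N = E_total / E_photon = 3.98e-4 J / 1.142e-19 J = 3.49e15.

3.49e15 photons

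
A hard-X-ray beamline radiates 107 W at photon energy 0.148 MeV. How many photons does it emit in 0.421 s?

1.90e15 photons

Total energy: E_total = P·t = 107 × 0.421 = 45.05 J.
Per-photon energy: E = 2.371e-14 J.
N = E_total / E_photon = 1.90e15.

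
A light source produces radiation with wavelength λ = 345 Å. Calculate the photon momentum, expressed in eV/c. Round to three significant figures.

(h = 6.62607015 × 10^-34 J·s, c = 2.99792458 × 10^8 m/s, 1 eV = 1.602176634 × 10^-19 J.)
First convert: λ = 345 Å = 3.45 × 10^-8 m.
For a photon p = h/λ, so p = 1.921 × 10^-26 kg·m/s.
Converting to eV/c: p = 35.94 eV/c ≈ 35.9 eV/c.

35.9 eV/c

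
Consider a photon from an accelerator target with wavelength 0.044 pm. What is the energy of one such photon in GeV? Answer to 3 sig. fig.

0.0282 GeV

(h = 6.62607015·10^-34 J·s, c = 2.99792458·10^8 m/s, 1 eV = 1.602176634·10^-19 J.)
First convert: λ = 0.044 pm = 4.4·10^-14 m.
Apply E = hc/λ: E = 4.515·10^-12 J.
Converting to GeV: E = 0.02818 GeV ≈ 0.0282 GeV.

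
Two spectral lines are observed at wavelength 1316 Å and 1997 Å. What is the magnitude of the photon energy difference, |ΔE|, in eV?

Using E = hc/λ: E₁ = 1.5095e-18 J, E₂ = 9.9472e-19 J.
|ΔE| = |1.5095e-18 − 9.9472e-19| = 5.15e-19 J = 3.21 eV.

3.21 eV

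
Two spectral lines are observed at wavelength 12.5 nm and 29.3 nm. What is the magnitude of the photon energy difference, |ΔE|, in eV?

56.9 eV

Using E = hc/λ: E₁ = 1.589e-17 J, E₂ = 6.780e-18 J.
|ΔE| = |1.589e-17 − 6.780e-18| = 9.11e-18 J = 56.9 eV.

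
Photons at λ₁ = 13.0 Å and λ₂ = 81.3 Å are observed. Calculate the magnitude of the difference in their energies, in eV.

Using E = hc/λ: E₁ = 1.528 × 10^-16 J, E₂ = 2.443 × 10^-17 J.
|ΔE| = |1.528 × 10^-16 − 2.443 × 10^-17| = 1.28 × 10^-16 J = 801 eV.

801 eV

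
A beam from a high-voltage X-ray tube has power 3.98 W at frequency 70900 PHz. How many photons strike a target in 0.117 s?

Total energy: E_total = P·t = 3.98 × 0.117 = 0.4657 J.
Per-photon energy: E = 4.698 × 10^-14 J.
N = E_total / E_photon = 9.91 × 10^12.

9.91 × 10^12 photons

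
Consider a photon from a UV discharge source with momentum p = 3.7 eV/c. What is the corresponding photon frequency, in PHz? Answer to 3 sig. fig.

Use h = 6.62607015e-34 J·s, c = 2.99792458e8 m/s, 1 eV = 1.602176634e-19 J.
First convert: p = 3.7 eV/c = 1.9774e-27 kg·m/s.
The photon relation is f = pc/h, giving f = 8.947e14 Hz.
Converting to PHz: f = 0.8947 PHz ≈ 0.895 PHz.

0.895 PHz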